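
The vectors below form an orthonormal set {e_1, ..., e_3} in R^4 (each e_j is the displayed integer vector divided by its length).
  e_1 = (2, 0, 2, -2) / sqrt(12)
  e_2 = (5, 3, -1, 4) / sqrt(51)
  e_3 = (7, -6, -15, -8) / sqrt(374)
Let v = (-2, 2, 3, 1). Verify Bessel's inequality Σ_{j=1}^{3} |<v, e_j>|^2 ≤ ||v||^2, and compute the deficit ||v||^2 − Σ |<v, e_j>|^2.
Σ |<v, e_j>|^2 = 371/22; ||v||^2 = 18; deficit = 25/22

Write each e_j = u_j / sqrt(<u_j, u_j>) where u_j is the displayed integer vector. Then <v, e_j> = <v, u_j> / sqrt(<u_j, u_j>), so |<v, e_j>|^2 = <v, u_j>^2 / <u_j, u_j>.
Coefficients: <v, e_1> = 0/sqrt(12), <v, e_2> = -3/sqrt(51), <v, e_3> = -79/sqrt(374).
Square and sum: Σ |<v, e_j>|^2 = 371/22.
Compute ||v||^2 = v·v = 18.
Deficit = 18 − 371/22 = 25/22 ≥ 0, confirming Bessel's inequality. (The deficit equals ||v − Σ <v,e_j> e_j||^2, the squared distance from v to span{e_j}.)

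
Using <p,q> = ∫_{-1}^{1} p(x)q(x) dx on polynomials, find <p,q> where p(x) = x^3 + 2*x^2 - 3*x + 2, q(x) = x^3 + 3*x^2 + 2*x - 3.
<p,q> = -96/7

Expand the product: p(x)·q(x) = x^6 + 5*x^5 + 5*x^4 - 6*x^3 - 6*x^2 + 13*x - 6.
∫_{-1}^{1} of each monomial x^k gives [2/(k+1) if k even, 0 if k odd]. Integrating term-by-term (or equivalently evaluating the antiderivative F(x) = x^7/7 + 5*x^6/6 + x^5 - 3*x^4/2 - 2*x^3 + 13*x^2/2 - 6*x at the endpoints):
  F(1) − F(−1) = -43/42 − (533/42) = -96/7.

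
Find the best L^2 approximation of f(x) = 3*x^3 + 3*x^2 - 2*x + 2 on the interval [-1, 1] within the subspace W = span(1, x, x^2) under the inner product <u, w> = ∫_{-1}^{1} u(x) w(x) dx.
g(x) = 3*x^2 - x/5 + 2

The best approximation g ∈ W is the orthogonal projection of f onto W. Writing g = a_0 + a_1 x + a_2 x^2, the coefficients solve the normal equations G · a = b where
  G_{ij} = <φ_i, φ_j> and b_i = <f, φ_i>, with φ_0 = 1, φ_1 = x, φ_2 = x^2.
G =
  [2, 0, 2/3]
  [0, 2/3, 0]
  [2/3, 0, 2/5],
b = (6, -2/15, 38/15).
Solving gives a_0 = 2, a_1 = -1/5, a_2 = 3, so
  g(x) = 3*x^2 - x/5 + 2.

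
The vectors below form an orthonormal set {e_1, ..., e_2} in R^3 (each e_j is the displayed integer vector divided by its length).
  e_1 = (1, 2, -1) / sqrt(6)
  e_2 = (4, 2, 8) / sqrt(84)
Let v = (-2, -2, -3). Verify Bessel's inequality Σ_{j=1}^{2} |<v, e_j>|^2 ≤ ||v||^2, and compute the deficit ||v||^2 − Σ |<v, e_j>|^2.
Σ |<v, e_j>|^2 = 237/14; ||v||^2 = 17; deficit = 1/14

Write each e_j = u_j / sqrt(<u_j, u_j>) where u_j is the displayed integer vector. Then <v, e_j> = <v, u_j> / sqrt(<u_j, u_j>), so |<v, e_j>|^2 = <v, u_j>^2 / <u_j, u_j>.
Coefficients: <v, e_1> = -3/sqrt(6), <v, e_2> = -36/sqrt(84).
Square and sum: Σ |<v, e_j>|^2 = 237/14.
Compute ||v||^2 = v·v = 17.
Deficit = 17 − 237/14 = 1/14 ≥ 0, confirming Bessel's inequality. (The deficit equals ||v − Σ <v,e_j> e_j||^2, the squared distance from v to span{e_j}.)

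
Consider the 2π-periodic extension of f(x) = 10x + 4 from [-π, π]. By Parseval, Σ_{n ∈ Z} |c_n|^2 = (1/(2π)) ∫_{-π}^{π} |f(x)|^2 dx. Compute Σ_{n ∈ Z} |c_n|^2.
Σ |c_n|^2 = 100π^2/3 + 16

Expand and integrate term by term over [-π, π]:
  ∫ (10x)^2 dx = 100·(2π^3/3); ∫ 2·10·(4)·x dx = 0 (odd integrand); ∫ 4^2 dx = 16·2π.
So (1/(2π)) ∫_{-π}^{π} (10x + 4)^2 dx = 100π^2/3 + 16 = 100π^2/3 + 16.
Parseval ⇒ Σ |c_n|^2 = 100π^2/3 + 16.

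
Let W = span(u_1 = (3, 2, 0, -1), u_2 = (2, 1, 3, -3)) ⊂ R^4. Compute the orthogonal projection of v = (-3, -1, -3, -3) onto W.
proj_W(v) = (-341/201, -224/201, -10/67, 137/201)

Set up U = [u_1 | ... | u_2] ∈ R^(4×2). The projector onto W = col(U) is P = U (U^T U)^(-1) U^T.
Compute U^T U =
  [14, 11]
  [11, 23],
and U^T v = (-8, -7).
Solve U^T U · c = U^T v for the coefficients: c = (-107/201, -10/201). The projection is proj_W(v) = U c.
Check: (v - proj_W(v)) · u_1 = 0  (should be 0).
Check: (v - proj_W(v)) · u_2 = 0  (should be 0).
Result: proj_W(v) = (-341/201, -224/201, -10/67, 137/201).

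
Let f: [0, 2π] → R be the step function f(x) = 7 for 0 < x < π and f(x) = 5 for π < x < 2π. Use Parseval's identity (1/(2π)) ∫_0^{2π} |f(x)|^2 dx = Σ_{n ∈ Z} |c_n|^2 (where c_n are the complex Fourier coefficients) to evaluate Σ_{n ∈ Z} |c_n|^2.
Σ |c_n|^2 = 37

Parseval equates the L^2 energy of f (normalised by 1/(2π)) with the ℓ^2 sum of its Fourier coefficients: (1/(2π)) ∫_0^{2π} |f|^2 = Σ |c_n|^2.
Compute the left side: (1/(2π)) [∫_0^π 7^2 dx + ∫_π^{2π} 5^2 dx] = (1/(2π)) · (49π + 25π) = (49 + 25)/2 = 37.
So Σ_{n ∈ Z} |c_n|^2 = 37.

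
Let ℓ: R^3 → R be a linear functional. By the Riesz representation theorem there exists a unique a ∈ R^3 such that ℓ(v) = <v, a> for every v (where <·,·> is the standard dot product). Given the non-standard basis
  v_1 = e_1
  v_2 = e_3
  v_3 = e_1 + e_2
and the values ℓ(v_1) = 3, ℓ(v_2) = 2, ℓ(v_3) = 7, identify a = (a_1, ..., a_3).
a = (3, 4, 2)

Write a = (a_1, ..., a_3) in the standard basis. For each basis vector v_i, ℓ(v_i) = <v_i, a> is a linear equation in the a_j's. Collect the n equations into a matrix system V a = ℓ, where row i of V is v_i (expressed in the standard basis). Since V is invertible (lower-triangular with 1s on the diagonal, up to permutation), solve by back-substitution:
  V =
[[1, 0, 0],
 [0, 0, 1],
 [1, 1, 0]]
  V a = (3, 2, 7)
Solving gives a = (3, 4, 2).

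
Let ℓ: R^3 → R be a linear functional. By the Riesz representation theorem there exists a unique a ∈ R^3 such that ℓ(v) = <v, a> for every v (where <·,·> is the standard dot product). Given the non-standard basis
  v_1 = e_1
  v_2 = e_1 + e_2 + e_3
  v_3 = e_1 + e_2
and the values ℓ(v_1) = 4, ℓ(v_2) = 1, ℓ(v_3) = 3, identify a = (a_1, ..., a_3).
a = (4, -1, -2)

Write a = (a_1, ..., a_3) in the standard basis. For each basis vector v_i, ℓ(v_i) = <v_i, a> is a linear equation in the a_j's. Collect the n equations into a matrix system V a = ℓ, where row i of V is v_i (expressed in the standard basis). Since V is invertible (lower-triangular with 1s on the diagonal, up to permutation), solve by back-substitution:
  V =
[[1, 0, 0],
 [1, 1, 1],
 [1, 1, 0]]
  V a = (4, 1, 3)
Solving gives a = (4, -1, -2).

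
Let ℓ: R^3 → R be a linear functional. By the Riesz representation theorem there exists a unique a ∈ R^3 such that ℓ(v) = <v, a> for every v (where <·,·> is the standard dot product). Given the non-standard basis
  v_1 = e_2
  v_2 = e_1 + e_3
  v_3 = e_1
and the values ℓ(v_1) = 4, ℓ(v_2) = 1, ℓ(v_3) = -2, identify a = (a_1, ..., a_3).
a = (-2, 4, 3)

Write a = (a_1, ..., a_3) in the standard basis. For each basis vector v_i, ℓ(v_i) = <v_i, a> is a linear equation in the a_j's. Collect the n equations into a matrix system V a = ℓ, where row i of V is v_i (expressed in the standard basis). Since V is invertible (lower-triangular with 1s on the diagonal, up to permutation), solve by back-substitution:
  V =
[[0, 1, 0],
 [1, 0, 1],
 [1, 0, 0]]
  V a = (4, 1, -2)
Solving gives a = (-2, 4, 3).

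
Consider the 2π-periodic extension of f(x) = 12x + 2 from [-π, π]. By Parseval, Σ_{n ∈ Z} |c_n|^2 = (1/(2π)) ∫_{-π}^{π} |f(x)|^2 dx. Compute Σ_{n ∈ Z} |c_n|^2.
Σ |c_n|^2 = 48π^2 + 4

Expand and integrate term by term over [-π, π]:
  ∫ (12x)^2 dx = 144·(2π^3/3); ∫ 2·12·(2)·x dx = 0 (odd integrand); ∫ 2^2 dx = 4·2π.
So (1/(2π)) ∫_{-π}^{π} (12x + 2)^2 dx = 144π^2/3 + 4 = 48π^2 + 4.
Parseval ⇒ Σ |c_n|^2 = 48π^2 + 4.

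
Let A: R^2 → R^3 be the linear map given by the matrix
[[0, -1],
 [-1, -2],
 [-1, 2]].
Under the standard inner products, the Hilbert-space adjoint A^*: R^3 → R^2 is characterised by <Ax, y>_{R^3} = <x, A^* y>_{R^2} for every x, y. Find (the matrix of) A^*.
A^* = A^T =
[[0, -1, -1],
 [-1, -2, 2]]

For real matrices with standard dot products, the defining identity <Ax, y> = <x, A^* y> gives (Ax)^T y = x^T (A^*) y, i.e. x^T A^T y = x^T (A^*) y. Since this holds for all x, y, we must have A^* = A^T. Therefore
A^* =
[[0, -1, -1],
 [-1, -2, 2]].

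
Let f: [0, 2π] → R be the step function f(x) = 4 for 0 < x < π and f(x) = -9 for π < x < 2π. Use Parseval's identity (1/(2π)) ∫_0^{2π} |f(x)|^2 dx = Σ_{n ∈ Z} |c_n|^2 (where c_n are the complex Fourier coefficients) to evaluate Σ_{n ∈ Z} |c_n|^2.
Σ |c_n|^2 = 97/2

Parseval equates the L^2 energy of f (normalised by 1/(2π)) with the ℓ^2 sum of its Fourier coefficients: (1/(2π)) ∫_0^{2π} |f|^2 = Σ |c_n|^2.
Compute the left side: (1/(2π)) [∫_0^π 4^2 dx + ∫_π^{2π} (-9)^2 dx] = (1/(2π)) · (16π + 81π) = (16 + 81)/2 = 97/2.
So Σ_{n ∈ Z} |c_n|^2 = 97/2.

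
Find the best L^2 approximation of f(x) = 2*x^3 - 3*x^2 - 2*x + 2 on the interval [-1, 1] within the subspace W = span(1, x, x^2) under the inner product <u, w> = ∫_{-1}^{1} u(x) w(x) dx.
g(x) = -3*x^2 - 4*x/5 + 2

The best approximation g ∈ W is the orthogonal projection of f onto W. Writing g = a_0 + a_1 x + a_2 x^2, the coefficients solve the normal equations G · a = b where
  G_{ij} = <φ_i, φ_j> and b_i = <f, φ_i>, with φ_0 = 1, φ_1 = x, φ_2 = x^2.
G =
  [2, 0, 2/3]
  [0, 2/3, 0]
  [2/3, 0, 2/5],
b = (2, -8/15, 2/15).
Solving gives a_0 = 2, a_1 = -4/5, a_2 = -3, so
  g(x) = -3*x^2 - 4*x/5 + 2.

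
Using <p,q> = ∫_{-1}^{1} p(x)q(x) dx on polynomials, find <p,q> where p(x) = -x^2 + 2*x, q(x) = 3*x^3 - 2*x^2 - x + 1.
<p,q> = 6/5

Expand the product: p(x)·q(x) = -3*x^5 + 8*x^4 - 3*x^3 - 3*x^2 + 2*x.
∫_{-1}^{1} of each monomial x^k gives [2/(k+1) if k even, 0 if k odd]. Integrating term-by-term (or equivalently evaluating the antiderivative F(x) = -x^6/2 + 8*x^5/5 - 3*x^4/4 - x^3 + x^2 at the endpoints):
  F(1) − F(−1) = 7/20 − (-17/20) = 6/5.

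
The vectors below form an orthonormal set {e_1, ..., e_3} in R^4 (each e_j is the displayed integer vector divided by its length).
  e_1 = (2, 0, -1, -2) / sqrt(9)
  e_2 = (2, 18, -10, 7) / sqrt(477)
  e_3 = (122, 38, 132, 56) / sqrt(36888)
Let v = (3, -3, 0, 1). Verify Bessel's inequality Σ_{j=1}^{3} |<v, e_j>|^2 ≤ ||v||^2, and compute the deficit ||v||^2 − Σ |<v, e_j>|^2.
Σ |<v, e_j>|^2 = 685/87; ||v||^2 = 19; deficit = 968/87

Write each e_j = u_j / sqrt(<u_j, u_j>) where u_j is the displayed integer vector. Then <v, e_j> = <v, u_j> / sqrt(<u_j, u_j>), so |<v, e_j>|^2 = <v, u_j>^2 / <u_j, u_j>.
Coefficients: <v, e_1> = 4/sqrt(9), <v, e_2> = -41/sqrt(477), <v, e_3> = 308/sqrt(36888).
Square and sum: Σ |<v, e_j>|^2 = 685/87.
Compute ||v||^2 = v·v = 19.
Deficit = 19 − 685/87 = 968/87 ≥ 0, confirming Bessel's inequality. (The deficit equals ||v − Σ <v,e_j> e_j||^2, the squared distance from v to span{e_j}.)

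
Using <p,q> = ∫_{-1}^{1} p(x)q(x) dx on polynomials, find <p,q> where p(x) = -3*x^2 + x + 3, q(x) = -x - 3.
<p,q> = -38/3

Expand the product: p(x)·q(x) = 3*x^3 + 8*x^2 - 6*x - 9.
∫_{-1}^{1} of each monomial x^k gives [2/(k+1) if k even, 0 if k odd]. Integrating term-by-term (or equivalently evaluating the antiderivative F(x) = 3*x^4/4 + 8*x^3/3 - 3*x^2 - 9*x at the endpoints):
  F(1) − F(−1) = -103/12 − (49/12) = -38/3.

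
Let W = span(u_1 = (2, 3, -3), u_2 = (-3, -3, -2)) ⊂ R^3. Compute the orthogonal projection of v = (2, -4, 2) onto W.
proj_W(v) = (-334/403, -48/31, 1034/403)

Set up U = [u_1 | ... | u_2] ∈ R^(3×2). The projector onto W = col(U) is P = U (U^T U)^(-1) U^T.
Compute U^T U =
  [22, -9]
  [-9, 22],
and U^T v = (-14, 2).
Solve U^T U · c = U^T v for the coefficients: c = (-290/403, -82/403). The projection is proj_W(v) = U c.
Check: (v - proj_W(v)) · u_1 = 0  (should be 0).
Check: (v - proj_W(v)) · u_2 = 0  (should be 0).
Result: proj_W(v) = (-334/403, -48/31, 1034/403).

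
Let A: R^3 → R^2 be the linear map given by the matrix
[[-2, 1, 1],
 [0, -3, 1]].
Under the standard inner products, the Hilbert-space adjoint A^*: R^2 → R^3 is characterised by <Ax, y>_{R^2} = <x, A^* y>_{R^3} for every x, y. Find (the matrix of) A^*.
A^* = A^T =
[[-2, 0],
 [1, -3],
 [1, 1]]

For real matrices with standard dot products, the defining identity <Ax, y> = <x, A^* y> gives (Ax)^T y = x^T (A^*) y, i.e. x^T A^T y = x^T (A^*) y. Since this holds for all x, y, we must have A^* = A^T. Therefore
A^* =
[[-2, 0],
 [1, -3],
 [1, 1]].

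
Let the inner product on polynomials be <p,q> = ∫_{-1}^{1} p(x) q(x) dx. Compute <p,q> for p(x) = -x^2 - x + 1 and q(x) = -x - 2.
<p,q> = -2

Expand the product: p(x)·q(x) = x^3 + 3*x^2 + x - 2.
∫_{-1}^{1} of each monomial x^k gives [2/(k+1) if k even, 0 if k odd]. Integrating term-by-term (or equivalently evaluating the antiderivative F(x) = x^4/4 + x^3 + x^2/2 - 2*x at the endpoints):
  F(1) − F(−1) = -1/4 − (7/4) = -2.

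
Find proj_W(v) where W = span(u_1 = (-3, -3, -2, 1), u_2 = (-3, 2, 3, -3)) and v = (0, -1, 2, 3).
proj_W(v) = (213/677, -302/677, -373/677, 341/677)

Set up U = [u_1 | ... | u_2] ∈ R^(4×2). The projector onto W = col(U) is P = U (U^T U)^(-1) U^T.
Compute U^T U =
  [23, -6]
  [-6, 31],
and U^T v = (2, -5).
Solve U^T U · c = U^T v for the coefficients: c = (32/677, -103/677). The projection is proj_W(v) = U c.
Check: (v - proj_W(v)) · u_1 = 0  (should be 0).
Check: (v - proj_W(v)) · u_2 = 0  (should be 0).
Result: proj_W(v) = (213/677, -302/677, -373/677, 341/677).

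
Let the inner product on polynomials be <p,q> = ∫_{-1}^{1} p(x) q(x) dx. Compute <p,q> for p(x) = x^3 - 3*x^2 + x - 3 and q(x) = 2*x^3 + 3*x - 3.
<p,q> = 200/7

Expand the product: p(x)·q(x) = 2*x^6 - 6*x^5 + 5*x^4 - 18*x^3 + 12*x^2 - 12*x + 9.
∫_{-1}^{1} of each monomial x^k gives [2/(k+1) if k even, 0 if k odd]. Integrating term-by-term (or equivalently evaluating the antiderivative F(x) = 2*x^7/7 - x^6 + x^5 - 9*x^4/2 + 4*x^3 - 6*x^2 + 9*x at the endpoints):
  F(1) − F(−1) = 39/14 − (-361/14) = 200/7.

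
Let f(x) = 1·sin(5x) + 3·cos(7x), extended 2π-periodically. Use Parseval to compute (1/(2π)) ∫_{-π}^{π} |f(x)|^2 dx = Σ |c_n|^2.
Σ |c_n|^2 = 5

Expand |f|^2 and use orthogonality of {sin(nx), cos(mx)} on [-π, π]:
  ∫_{-π}^{π} sin(nx)^2 dx = π, ∫ cos(mx)^2 dx = π, and cross terms integrate to 0.
So ∫_{-π}^{π} f(x)^2 dx = 1^2 · π + 3^2 · π = (1 + 9)π.
Divide by 2π: (1 + 9)/2 = 5.
By Parseval, this equals Σ |c_n|^2.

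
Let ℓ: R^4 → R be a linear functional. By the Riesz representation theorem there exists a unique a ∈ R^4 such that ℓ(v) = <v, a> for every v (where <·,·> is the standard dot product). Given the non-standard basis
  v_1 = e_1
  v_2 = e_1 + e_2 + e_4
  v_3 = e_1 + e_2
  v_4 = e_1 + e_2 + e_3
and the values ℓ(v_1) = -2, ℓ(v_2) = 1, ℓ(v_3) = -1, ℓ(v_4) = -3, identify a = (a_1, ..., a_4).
a = (-2, 1, -2, 2)

Write a = (a_1, ..., a_4) in the standard basis. For each basis vector v_i, ℓ(v_i) = <v_i, a> is a linear equation in the a_j's. Collect the n equations into a matrix system V a = ℓ, where row i of V is v_i (expressed in the standard basis). Since V is invertible (lower-triangular with 1s on the diagonal, up to permutation), solve by back-substitution:
  V =
[[1, 0, 0, 0],
 [1, 1, 0, 1],
 [1, 1, 0, 0],
 [1, 1, 1, 0]]
  V a = (-2, 1, -1, -3)
Solving gives a = (-2, 1, -2, 2).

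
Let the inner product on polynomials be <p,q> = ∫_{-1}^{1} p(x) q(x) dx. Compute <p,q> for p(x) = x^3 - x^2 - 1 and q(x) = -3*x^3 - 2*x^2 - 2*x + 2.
<p,q> = -34/7

Expand the product: p(x)·q(x) = -3*x^6 + x^5 + 7*x^3 + 2*x - 2.
∫_{-1}^{1} of each monomial x^k gives [2/(k+1) if k even, 0 if k odd]. Integrating term-by-term (or equivalently evaluating the antiderivative F(x) = -3*x^7/7 + x^6/6 + 7*x^4/4 + x^2 - 2*x at the endpoints):
  F(1) − F(−1) = 41/84 − (449/84) = -34/7.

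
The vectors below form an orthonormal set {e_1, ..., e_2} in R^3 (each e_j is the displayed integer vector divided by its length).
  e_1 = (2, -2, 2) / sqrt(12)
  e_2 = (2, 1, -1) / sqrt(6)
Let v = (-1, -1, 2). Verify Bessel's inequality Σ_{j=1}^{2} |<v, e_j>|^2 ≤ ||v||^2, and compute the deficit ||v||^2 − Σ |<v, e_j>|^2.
Σ |<v, e_j>|^2 = 11/2; ||v||^2 = 6; deficit = 1/2

Write each e_j = u_j / sqrt(<u_j, u_j>) where u_j is the displayed integer vector. Then <v, e_j> = <v, u_j> / sqrt(<u_j, u_j>), so |<v, e_j>|^2 = <v, u_j>^2 / <u_j, u_j>.
Coefficients: <v, e_1> = 4/sqrt(12), <v, e_2> = -5/sqrt(6).
Square and sum: Σ |<v, e_j>|^2 = 11/2.
Compute ||v||^2 = v·v = 6.
Deficit = 6 − 11/2 = 1/2 ≥ 0, confirming Bessel's inequality. (The deficit equals ||v − Σ <v,e_j> e_j||^2, the squared distance from v to span{e_j}.)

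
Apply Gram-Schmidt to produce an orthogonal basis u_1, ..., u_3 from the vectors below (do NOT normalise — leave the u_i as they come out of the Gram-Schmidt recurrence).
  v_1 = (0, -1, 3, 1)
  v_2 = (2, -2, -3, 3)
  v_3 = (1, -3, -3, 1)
Orthogonal basis:
  u_1 = (0, -1, 3, 1)
  u_2 = (2, -26/11, -21/11, 37/11)
  u_3 = (-13/27, -46/27, -2/9, -28/27)

Apply the Gram-Schmidt recurrence
  u_1 = v_1
  u_i = v_i − Σ_{j<i} ((v_i · u_j) / (u_j · u_j)) · u_j.

Step by step this gives:
  u_1 = (0, -1, 3, 1)
  u_2 = (2, -26/11, -21/11, 37/11)
  u_3 = (-13/27, -46/27, -2/9, -28/27)

Orthogonality check:
  u_2 · u_1 = 0 (should be 0)
  u_3 · u_1 = 0 (should be 0)
  u_3 · u_2 = 0 (should be 0)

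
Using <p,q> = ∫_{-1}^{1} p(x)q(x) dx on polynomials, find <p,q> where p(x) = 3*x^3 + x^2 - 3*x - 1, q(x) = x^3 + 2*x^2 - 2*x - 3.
<p,q> = 496/105

Expand the product: p(x)·q(x) = 3*x^6 + 7*x^5 - 7*x^4 - 18*x^3 + x^2 + 11*x + 3.
∫_{-1}^{1} of each monomial x^k gives [2/(k+1) if k even, 0 if k odd]. Integrating term-by-term (or equivalently evaluating the antiderivative F(x) = 3*x^7/7 + 7*x^6/6 - 7*x^5/5 - 9*x^4/2 + x^3/3 + 11*x^2/2 + 3*x at the endpoints):
  F(1) − F(−1) = 317/70 − (-41/210) = 496/105.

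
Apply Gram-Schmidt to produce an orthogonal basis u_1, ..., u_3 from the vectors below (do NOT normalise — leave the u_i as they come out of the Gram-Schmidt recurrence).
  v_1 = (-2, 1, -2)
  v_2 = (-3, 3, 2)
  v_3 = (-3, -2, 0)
Orthogonal basis:
  u_1 = (-2, 1, -2)
  u_2 = (-17/9, 22/9, 28/9)
  u_3 = (-352/173, -440/173, 132/173)

Apply the Gram-Schmidt recurrence
  u_1 = v_1
  u_i = v_i − Σ_{j<i} ((v_i · u_j) / (u_j · u_j)) · u_j.

Step by step this gives:
  u_1 = (-2, 1, -2)
  u_2 = (-17/9, 22/9, 28/9)
  u_3 = (-352/173, -440/173, 132/173)

Orthogonality check:
  u_2 · u_1 = 0 (should be 0)
  u_3 · u_1 = 0 (should be 0)
  u_3 · u_2 = 0 (should be 0)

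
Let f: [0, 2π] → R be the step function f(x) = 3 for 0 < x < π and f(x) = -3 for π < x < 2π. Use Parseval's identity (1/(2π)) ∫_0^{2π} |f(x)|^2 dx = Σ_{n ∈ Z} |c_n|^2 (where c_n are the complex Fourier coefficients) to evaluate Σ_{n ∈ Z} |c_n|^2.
Σ |c_n|^2 = 9

Parseval equates the L^2 energy of f (normalised by 1/(2π)) with the ℓ^2 sum of its Fourier coefficients: (1/(2π)) ∫_0^{2π} |f|^2 = Σ |c_n|^2.
Compute the left side: (1/(2π)) [∫_0^π 3^2 dx + ∫_π^{2π} (-3)^2 dx] = (1/(2π)) · (9π + 9π) = (9 + 9)/2 = 9.
So Σ_{n ∈ Z} |c_n|^2 = 9.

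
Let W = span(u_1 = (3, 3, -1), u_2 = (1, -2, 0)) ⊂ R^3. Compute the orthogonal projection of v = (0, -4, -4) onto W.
proj_W(v) = (40/43, -152/43, 8/43)

Set up U = [u_1 | ... | u_2] ∈ R^(3×2). The projector onto W = col(U) is P = U (U^T U)^(-1) U^T.
Compute U^T U =
  [19, -3]
  [-3, 5],
and U^T v = (-8, 8).
Solve U^T U · c = U^T v for the coefficients: c = (-8/43, 64/43). The projection is proj_W(v) = U c.
Check: (v - proj_W(v)) · u_1 = 0  (should be 0).
Check: (v - proj_W(v)) · u_2 = 0  (should be 0).
Result: proj_W(v) = (40/43, -152/43, 8/43).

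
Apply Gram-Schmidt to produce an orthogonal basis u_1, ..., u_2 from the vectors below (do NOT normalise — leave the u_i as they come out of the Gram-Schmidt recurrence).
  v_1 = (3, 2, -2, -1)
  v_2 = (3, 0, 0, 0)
Orthogonal basis:
  u_1 = (3, 2, -2, -1)
  u_2 = (3/2, -1, 1, 1/2)

Apply the Gram-Schmidt recurrence
  u_1 = v_1
  u_i = v_i − Σ_{j<i} ((v_i · u_j) / (u_j · u_j)) · u_j.

Step by step this gives:
  u_1 = (3, 2, -2, -1)
  u_2 = (3/2, -1, 1, 1/2)

Orthogonality check:
  u_2 · u_1 = 0 (should be 0)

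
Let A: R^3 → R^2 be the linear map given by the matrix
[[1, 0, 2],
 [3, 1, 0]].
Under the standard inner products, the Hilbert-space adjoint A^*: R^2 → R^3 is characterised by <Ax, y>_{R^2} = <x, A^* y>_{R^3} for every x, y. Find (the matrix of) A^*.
A^* = A^T =
[[1, 3],
 [0, 1],
 [2, 0]]

For real matrices with standard dot products, the defining identity <Ax, y> = <x, A^* y> gives (Ax)^T y = x^T (A^*) y, i.e. x^T A^T y = x^T (A^*) y. Since this holds for all x, y, we must have A^* = A^T. Therefore
A^* =
[[1, 3],
 [0, 1],
 [2, 0]].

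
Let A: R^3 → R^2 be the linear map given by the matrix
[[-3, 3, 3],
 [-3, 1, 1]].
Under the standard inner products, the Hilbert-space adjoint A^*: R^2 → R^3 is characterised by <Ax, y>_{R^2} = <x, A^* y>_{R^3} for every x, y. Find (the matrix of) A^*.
A^* = A^T =
[[-3, -3],
 [3, 1],
 [3, 1]]

For real matrices with standard dot products, the defining identity <Ax, y> = <x, A^* y> gives (Ax)^T y = x^T (A^*) y, i.e. x^T A^T y = x^T (A^*) y. Since this holds for all x, y, we must have A^* = A^T. Therefore
A^* =
[[-3, -3],
 [3, 1],
 [3, 1]].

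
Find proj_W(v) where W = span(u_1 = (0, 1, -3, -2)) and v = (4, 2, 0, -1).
proj_W(v) = (0, 2/7, -6/7, -4/7)

Set up U = [u_1 | ... | u_1] ∈ R^(4×1). The projector onto W = col(U) is P = U (U^T U)^(-1) U^T.
Compute U^T U =
  [14],
and U^T v = (4).
Solve U^T U · c = U^T v for the coefficients: c = (2/7). The projection is proj_W(v) = U c.
Check: (v - proj_W(v)) · u_1 = 0  (should be 0).
Result: proj_W(v) = (0, 2/7, -6/7, -4/7).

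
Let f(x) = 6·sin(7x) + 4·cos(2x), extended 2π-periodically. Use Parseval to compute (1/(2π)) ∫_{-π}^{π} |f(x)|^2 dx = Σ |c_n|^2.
Σ |c_n|^2 = 26

Expand |f|^2 and use orthogonality of {sin(nx), cos(mx)} on [-π, π]:
  ∫_{-π}^{π} sin(nx)^2 dx = π, ∫ cos(mx)^2 dx = π, and cross terms integrate to 0.
So ∫_{-π}^{π} f(x)^2 dx = 6^2 · π + 4^2 · π = (36 + 16)π.
Divide by 2π: (36 + 16)/2 = 26.
By Parseval, this equals Σ |c_n|^2.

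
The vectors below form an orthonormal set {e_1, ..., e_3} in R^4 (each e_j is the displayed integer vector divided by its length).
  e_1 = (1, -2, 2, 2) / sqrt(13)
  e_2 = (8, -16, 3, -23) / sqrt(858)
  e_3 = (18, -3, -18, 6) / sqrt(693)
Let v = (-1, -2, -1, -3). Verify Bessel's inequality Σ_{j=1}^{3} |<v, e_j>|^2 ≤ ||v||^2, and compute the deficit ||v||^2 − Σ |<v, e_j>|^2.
Σ |<v, e_j>|^2 = 81/7; ||v||^2 = 15; deficit = 24/7

Write each e_j = u_j / sqrt(<u_j, u_j>) where u_j is the displayed integer vector. Then <v, e_j> = <v, u_j> / sqrt(<u_j, u_j>), so |<v, e_j>|^2 = <v, u_j>^2 / <u_j, u_j>.
Coefficients: <v, e_1> = -5/sqrt(13), <v, e_2> = 90/sqrt(858), <v, e_3> = -12/sqrt(693).
Square and sum: Σ |<v, e_j>|^2 = 81/7.
Compute ||v||^2 = v·v = 15.
Deficit = 15 − 81/7 = 24/7 ≥ 0, confirming Bessel's inequality. (The deficit equals ||v − Σ <v,e_j> e_j||^2, the squared distance from v to span{e_j}.)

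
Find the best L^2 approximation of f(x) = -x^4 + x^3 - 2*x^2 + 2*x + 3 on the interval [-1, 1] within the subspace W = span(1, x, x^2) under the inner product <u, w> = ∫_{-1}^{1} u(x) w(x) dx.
g(x) = -20*x^2/7 + 13*x/5 + 108/35

The best approximation g ∈ W is the orthogonal projection of f onto W. Writing g = a_0 + a_1 x + a_2 x^2, the coefficients solve the normal equations G · a = b where
  G_{ij} = <φ_i, φ_j> and b_i = <f, φ_i>, with φ_0 = 1, φ_1 = x, φ_2 = x^2.
G =
  [2, 0, 2/3]
  [0, 2/3, 0]
  [2/3, 0, 2/5],
b = (64/15, 26/15, 32/35).
Solving gives a_0 = 108/35, a_1 = 13/5, a_2 = -20/7, so
  g(x) = -20*x^2/7 + 13*x/5 + 108/35.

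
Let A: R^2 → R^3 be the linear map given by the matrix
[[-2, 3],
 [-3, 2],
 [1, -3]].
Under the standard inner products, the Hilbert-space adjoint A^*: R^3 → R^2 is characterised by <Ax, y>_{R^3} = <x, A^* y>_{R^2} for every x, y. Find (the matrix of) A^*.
A^* = A^T =
[[-2, -3, 1],
 [3, 2, -3]]

For real matrices with standard dot products, the defining identity <Ax, y> = <x, A^* y> gives (Ax)^T y = x^T (A^*) y, i.e. x^T A^T y = x^T (A^*) y. Since this holds for all x, y, we must have A^* = A^T. Therefore
A^* =
[[-2, -3, 1],
 [3, 2, -3]].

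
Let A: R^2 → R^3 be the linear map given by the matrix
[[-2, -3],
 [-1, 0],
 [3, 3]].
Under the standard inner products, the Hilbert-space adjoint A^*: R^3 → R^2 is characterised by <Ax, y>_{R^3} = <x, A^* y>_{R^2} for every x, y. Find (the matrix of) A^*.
A^* = A^T =
[[-2, -1, 3],
 [-3, 0, 3]]

For real matrices with standard dot products, the defining identity <Ax, y> = <x, A^* y> gives (Ax)^T y = x^T (A^*) y, i.e. x^T A^T y = x^T (A^*) y. Since this holds for all x, y, we must have A^* = A^T. Therefore
A^* =
[[-2, -1, 3],
 [-3, 0, 3]].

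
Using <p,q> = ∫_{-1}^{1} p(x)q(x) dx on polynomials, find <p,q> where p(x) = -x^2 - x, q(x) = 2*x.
<p,q> = -4/3

Expand the product: p(x)·q(x) = -2*x^3 - 2*x^2.
∫_{-1}^{1} of each monomial x^k gives [2/(k+1) if k even, 0 if k odd]. Integrating term-by-term (or equivalently evaluating the antiderivative F(x) = -x^4/2 - 2*x^3/3 at the endpoints):
  F(1) − F(−1) = -7/6 − (1/6) = -4/3.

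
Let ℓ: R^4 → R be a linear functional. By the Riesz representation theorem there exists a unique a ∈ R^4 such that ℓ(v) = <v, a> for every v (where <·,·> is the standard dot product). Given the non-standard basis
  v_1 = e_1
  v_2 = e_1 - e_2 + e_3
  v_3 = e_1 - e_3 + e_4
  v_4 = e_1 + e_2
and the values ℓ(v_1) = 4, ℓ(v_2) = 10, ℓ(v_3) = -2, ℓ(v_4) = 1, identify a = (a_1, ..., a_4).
a = (4, -3, 3, -3)

Write a = (a_1, ..., a_4) in the standard basis. For each basis vector v_i, ℓ(v_i) = <v_i, a> is a linear equation in the a_j's. Collect the n equations into a matrix system V a = ℓ, where row i of V is v_i (expressed in the standard basis). Since V is invertible (lower-triangular with 1s on the diagonal, up to permutation), solve by back-substitution:
  V =
[[1, 0, 0, 0],
 [1, -1, 1, 0],
 [1, 0, -1, 1],
 [1, 1, 0, 0]]
  V a = (4, 10, -2, 1)
Solving gives a = (4, -3, 3, -3).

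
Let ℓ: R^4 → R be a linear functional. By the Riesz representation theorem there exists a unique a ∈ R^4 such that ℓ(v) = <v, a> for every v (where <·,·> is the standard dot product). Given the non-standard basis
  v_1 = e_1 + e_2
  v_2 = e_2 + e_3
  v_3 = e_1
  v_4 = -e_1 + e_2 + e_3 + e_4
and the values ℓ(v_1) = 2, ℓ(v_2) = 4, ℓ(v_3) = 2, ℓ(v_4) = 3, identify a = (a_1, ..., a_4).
a = (2, 0, 4, 1)

Write a = (a_1, ..., a_4) in the standard basis. For each basis vector v_i, ℓ(v_i) = <v_i, a> is a linear equation in the a_j's. Collect the n equations into a matrix system V a = ℓ, where row i of V is v_i (expressed in the standard basis). Since V is invertible (lower-triangular with 1s on the diagonal, up to permutation), solve by back-substitution:
  V =
[[1, 1, 0, 0],
 [0, 1, 1, 0],
 [1, 0, 0, 0],
 [-1, 1, 1, 1]]
  V a = (2, 4, 2, 3)
Solving gives a = (2, 0, 4, 1).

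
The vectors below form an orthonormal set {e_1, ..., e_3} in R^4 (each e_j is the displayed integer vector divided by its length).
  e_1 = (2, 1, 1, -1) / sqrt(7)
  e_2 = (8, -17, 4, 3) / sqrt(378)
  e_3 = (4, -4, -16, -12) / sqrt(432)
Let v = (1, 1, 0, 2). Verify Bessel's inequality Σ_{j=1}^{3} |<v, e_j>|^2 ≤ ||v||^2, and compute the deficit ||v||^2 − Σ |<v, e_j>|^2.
Σ |<v, e_j>|^2 = 3/2; ||v||^2 = 6; deficit = 9/2

Write each e_j = u_j / sqrt(<u_j, u_j>) where u_j is the displayed integer vector. Then <v, e_j> = <v, u_j> / sqrt(<u_j, u_j>), so |<v, e_j>|^2 = <v, u_j>^2 / <u_j, u_j>.
Coefficients: <v, e_1> = 1/sqrt(7), <v, e_2> = -3/sqrt(378), <v, e_3> = -24/sqrt(432).
Square and sum: Σ |<v, e_j>|^2 = 3/2.
Compute ||v||^2 = v·v = 6.
Deficit = 6 − 3/2 = 9/2 ≥ 0, confirming Bessel's inequality. (The deficit equals ||v − Σ <v,e_j> e_j||^2, the squared distance from v to span{e_j}.)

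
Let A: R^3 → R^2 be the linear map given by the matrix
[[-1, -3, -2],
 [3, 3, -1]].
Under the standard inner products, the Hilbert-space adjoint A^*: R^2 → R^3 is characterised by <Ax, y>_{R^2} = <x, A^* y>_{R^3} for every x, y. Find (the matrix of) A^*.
A^* = A^T =
[[-1, 3],
 [-3, 3],
 [-2, -1]]

For real matrices with standard dot products, the defining identity <Ax, y> = <x, A^* y> gives (Ax)^T y = x^T (A^*) y, i.e. x^T A^T y = x^T (A^*) y. Since this holds for all x, y, we must have A^* = A^T. Therefore
A^* =
[[-1, 3],
 [-3, 3],
 [-2, -1]].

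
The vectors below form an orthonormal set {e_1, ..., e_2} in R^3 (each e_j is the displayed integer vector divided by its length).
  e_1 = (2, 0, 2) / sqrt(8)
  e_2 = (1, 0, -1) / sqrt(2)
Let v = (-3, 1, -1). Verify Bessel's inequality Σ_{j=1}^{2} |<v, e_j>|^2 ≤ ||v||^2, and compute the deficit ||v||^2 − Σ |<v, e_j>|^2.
Σ |<v, e_j>|^2 = 10; ||v||^2 = 11; deficit = 1

Write each e_j = u_j / sqrt(<u_j, u_j>) where u_j is the displayed integer vector. Then <v, e_j> = <v, u_j> / sqrt(<u_j, u_j>), so |<v, e_j>|^2 = <v, u_j>^2 / <u_j, u_j>.
Coefficients: <v, e_1> = -8/sqrt(8), <v, e_2> = -2/sqrt(2).
Square and sum: Σ |<v, e_j>|^2 = 10.
Compute ||v||^2 = v·v = 11.
Deficit = 11 − 10 = 1 ≥ 0, confirming Bessel's inequality. (The deficit equals ||v − Σ <v,e_j> e_j||^2, the squared distance from v to span{e_j}.)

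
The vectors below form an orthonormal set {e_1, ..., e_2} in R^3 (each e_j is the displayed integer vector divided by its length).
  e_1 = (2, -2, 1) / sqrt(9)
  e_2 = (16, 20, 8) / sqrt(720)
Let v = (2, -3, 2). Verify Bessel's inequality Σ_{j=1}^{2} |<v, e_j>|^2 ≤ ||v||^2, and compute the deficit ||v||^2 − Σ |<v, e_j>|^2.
Σ |<v, e_j>|^2 = 81/5; ||v||^2 = 17; deficit = 4/5

Write each e_j = u_j / sqrt(<u_j, u_j>) where u_j is the displayed integer vector. Then <v, e_j> = <v, u_j> / sqrt(<u_j, u_j>), so |<v, e_j>|^2 = <v, u_j>^2 / <u_j, u_j>.
Coefficients: <v, e_1> = 12/sqrt(9), <v, e_2> = -12/sqrt(720).
Square and sum: Σ |<v, e_j>|^2 = 81/5.
Compute ||v||^2 = v·v = 17.
Deficit = 17 − 81/5 = 4/5 ≥ 0, confirming Bessel's inequality. (The deficit equals ||v − Σ <v,e_j> e_j||^2, the squared distance from v to span{e_j}.)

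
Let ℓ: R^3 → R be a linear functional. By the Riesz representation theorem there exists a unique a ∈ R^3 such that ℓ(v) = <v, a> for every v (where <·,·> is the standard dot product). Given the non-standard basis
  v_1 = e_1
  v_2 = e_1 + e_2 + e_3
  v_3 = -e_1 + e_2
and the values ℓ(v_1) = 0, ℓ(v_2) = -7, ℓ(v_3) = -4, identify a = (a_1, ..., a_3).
a = (0, -4, -3)

Write a = (a_1, ..., a_3) in the standard basis. For each basis vector v_i, ℓ(v_i) = <v_i, a> is a linear equation in the a_j's. Collect the n equations into a matrix system V a = ℓ, where row i of V is v_i (expressed in the standard basis). Since V is invertible (lower-triangular with 1s on the diagonal, up to permutation), solve by back-substitution:
  V =
[[1, 0, 0],
 [1, 1, 1],
 [-1, 1, 0]]
  V a = (0, -7, -4)
Solving gives a = (0, -4, -3).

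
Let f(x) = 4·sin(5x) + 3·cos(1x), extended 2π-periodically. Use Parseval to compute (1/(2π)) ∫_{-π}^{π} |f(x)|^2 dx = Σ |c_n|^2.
Σ |c_n|^2 = 25/2

Expand |f|^2 and use orthogonality of {sin(nx), cos(mx)} on [-π, π]:
  ∫_{-π}^{π} sin(nx)^2 dx = π, ∫ cos(mx)^2 dx = π, and cross terms integrate to 0.
So ∫_{-π}^{π} f(x)^2 dx = 4^2 · π + 3^2 · π = (16 + 9)π.
Divide by 2π: (16 + 9)/2 = 25/2.
By Parseval, this equals Σ |c_n|^2.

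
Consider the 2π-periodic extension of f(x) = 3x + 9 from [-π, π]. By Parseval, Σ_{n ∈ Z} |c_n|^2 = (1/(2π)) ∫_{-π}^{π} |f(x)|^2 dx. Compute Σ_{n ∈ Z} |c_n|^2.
Σ |c_n|^2 = 3π^2 + 81

Expand and integrate term by term over [-π, π]:
  ∫ (3x)^2 dx = 9·(2π^3/3); ∫ 2·3·(9)·x dx = 0 (odd integrand); ∫ 9^2 dx = 81·2π.
So (1/(2π)) ∫_{-π}^{π} (3x + 9)^2 dx = 9π^2/3 + 81 = 3π^2 + 81.
Parseval ⇒ Σ |c_n|^2 = 3π^2 + 81.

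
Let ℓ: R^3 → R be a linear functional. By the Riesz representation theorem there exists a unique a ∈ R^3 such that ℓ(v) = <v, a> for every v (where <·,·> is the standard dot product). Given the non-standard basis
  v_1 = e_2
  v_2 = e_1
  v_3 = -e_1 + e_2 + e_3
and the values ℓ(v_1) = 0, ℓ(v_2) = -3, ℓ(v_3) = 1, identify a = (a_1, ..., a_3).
a = (-3, 0, -2)

Write a = (a_1, ..., a_3) in the standard basis. For each basis vector v_i, ℓ(v_i) = <v_i, a> is a linear equation in the a_j's. Collect the n equations into a matrix system V a = ℓ, where row i of V is v_i (expressed in the standard basis). Since V is invertible (lower-triangular with 1s on the diagonal, up to permutation), solve by back-substitution:
  V =
[[0, 1, 0],
 [1, 0, 0],
 [-1, 1, 1]]
  V a = (0, -3, 1)
Solving gives a = (-3, 0, -2).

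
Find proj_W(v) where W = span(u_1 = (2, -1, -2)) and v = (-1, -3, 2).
proj_W(v) = (-2/3, 1/3, 2/3)

Set up U = [u_1 | ... | u_1] ∈ R^(3×1). The projector onto W = col(U) is P = U (U^T U)^(-1) U^T.
Compute U^T U =
  [9],
and U^T v = (-3).
Solve U^T U · c = U^T v for the coefficients: c = (-1/3). The projection is proj_W(v) = U c.
Check: (v - proj_W(v)) · u_1 = 0  (should be 0).
Result: proj_W(v) = (-2/3, 1/3, 2/3).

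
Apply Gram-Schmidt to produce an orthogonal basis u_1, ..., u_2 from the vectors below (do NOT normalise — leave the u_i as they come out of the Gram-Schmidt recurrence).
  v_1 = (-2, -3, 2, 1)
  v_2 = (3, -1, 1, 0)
Orthogonal basis:
  u_1 = (-2, -3, 2, 1)
  u_2 = (26/9, -7/6, 10/9, 1/18)

Apply the Gram-Schmidt recurrence
  u_1 = v_1
  u_i = v_i − Σ_{j<i} ((v_i · u_j) / (u_j · u_j)) · u_j.

Step by step this gives:
  u_1 = (-2, -3, 2, 1)
  u_2 = (26/9, -7/6, 10/9, 1/18)

Orthogonality check:
  u_2 · u_1 = 0 (should be 0)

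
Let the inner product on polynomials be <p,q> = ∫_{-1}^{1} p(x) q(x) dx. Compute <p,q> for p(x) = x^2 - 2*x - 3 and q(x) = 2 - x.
<p,q> = -28/3

Expand the product: p(x)·q(x) = -x^3 + 4*x^2 - x - 6.
∫_{-1}^{1} of each monomial x^k gives [2/(k+1) if k even, 0 if k odd]. Integrating term-by-term (or equivalently evaluating the antiderivative F(x) = -x^4/4 + 4*x^3/3 - x^2/2 - 6*x at the endpoints):
  F(1) − F(−1) = -65/12 − (47/12) = -28/3.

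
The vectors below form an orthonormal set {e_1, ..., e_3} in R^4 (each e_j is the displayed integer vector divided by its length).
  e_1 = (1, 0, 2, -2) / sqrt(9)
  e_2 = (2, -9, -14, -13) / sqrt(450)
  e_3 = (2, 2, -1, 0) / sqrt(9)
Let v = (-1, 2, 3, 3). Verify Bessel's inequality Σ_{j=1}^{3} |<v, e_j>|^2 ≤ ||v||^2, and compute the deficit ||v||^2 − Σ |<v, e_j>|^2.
Σ |<v, e_j>|^2 = 10301/450; ||v||^2 = 23; deficit = 49/450

Write each e_j = u_j / sqrt(<u_j, u_j>) where u_j is the displayed integer vector. Then <v, e_j> = <v, u_j> / sqrt(<u_j, u_j>), so |<v, e_j>|^2 = <v, u_j>^2 / <u_j, u_j>.
Coefficients: <v, e_1> = -1/sqrt(9), <v, e_2> = -101/sqrt(450), <v, e_3> = -1/sqrt(9).
Square and sum: Σ |<v, e_j>|^2 = 10301/450.
Compute ||v||^2 = v·v = 23.
Deficit = 23 − 10301/450 = 49/450 ≥ 0, confirming Bessel's inequality. (The deficit equals ||v − Σ <v,e_j> e_j||^2, the squared distance from v to span{e_j}.)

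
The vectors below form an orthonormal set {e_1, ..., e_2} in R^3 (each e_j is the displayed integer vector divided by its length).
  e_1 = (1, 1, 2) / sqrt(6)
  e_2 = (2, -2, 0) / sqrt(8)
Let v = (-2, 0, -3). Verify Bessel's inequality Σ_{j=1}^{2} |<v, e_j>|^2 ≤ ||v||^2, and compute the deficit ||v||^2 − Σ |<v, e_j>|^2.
Σ |<v, e_j>|^2 = 38/3; ||v||^2 = 13; deficit = 1/3

Write each e_j = u_j / sqrt(<u_j, u_j>) where u_j is the displayed integer vector. Then <v, e_j> = <v, u_j> / sqrt(<u_j, u_j>), so |<v, e_j>|^2 = <v, u_j>^2 / <u_j, u_j>.
Coefficients: <v, e_1> = -8/sqrt(6), <v, e_2> = -4/sqrt(8).
Square and sum: Σ |<v, e_j>|^2 = 38/3.
Compute ||v||^2 = v·v = 13.
Deficit = 13 − 38/3 = 1/3 ≥ 0, confirming Bessel's inequality. (The deficit equals ||v − Σ <v,e_j> e_j||^2, the squared distance from v to span{e_j}.)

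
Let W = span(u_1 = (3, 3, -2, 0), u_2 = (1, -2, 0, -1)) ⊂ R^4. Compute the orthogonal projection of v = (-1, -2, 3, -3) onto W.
proj_W(v) = (-43/41, -130/41, 48/41, -29/41)

Set up U = [u_1 | ... | u_2] ∈ R^(4×2). The projector onto W = col(U) is P = U (U^T U)^(-1) U^T.
Compute U^T U =
  [22, -3]
  [-3, 6],
and U^T v = (-15, 6).
Solve U^T U · c = U^T v for the coefficients: c = (-24/41, 29/41). The projection is proj_W(v) = U c.
Check: (v - proj_W(v)) · u_1 = 0  (should be 0).
Check: (v - proj_W(v)) · u_2 = 0  (should be 0).
Result: proj_W(v) = (-43/41, -130/41, 48/41, -29/41).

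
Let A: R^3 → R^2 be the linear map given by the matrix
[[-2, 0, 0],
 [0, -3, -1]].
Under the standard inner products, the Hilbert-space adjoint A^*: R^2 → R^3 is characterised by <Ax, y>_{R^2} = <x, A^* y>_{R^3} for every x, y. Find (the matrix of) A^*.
A^* = A^T =
[[-2, 0],
 [0, -3],
 [0, -1]]

For real matrices with standard dot products, the defining identity <Ax, y> = <x, A^* y> gives (Ax)^T y = x^T (A^*) y, i.e. x^T A^T y = x^T (A^*) y. Since this holds for all x, y, we must have A^* = A^T. Therefore
A^* =
[[-2, 0],
 [0, -3],
 [0, -1]].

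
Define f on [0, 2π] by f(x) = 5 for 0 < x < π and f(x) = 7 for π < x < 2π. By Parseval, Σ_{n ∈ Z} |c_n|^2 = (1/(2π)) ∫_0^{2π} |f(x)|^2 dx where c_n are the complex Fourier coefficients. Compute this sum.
Σ |c_n|^2 = 37

Parseval equates the L^2 energy of f (normalised by 1/(2π)) with the ℓ^2 sum of its Fourier coefficients: (1/(2π)) ∫_0^{2π} |f|^2 = Σ |c_n|^2.
Compute the left side: (1/(2π)) [∫_0^π 5^2 dx + ∫_π^{2π} 7^2 dx] = (1/(2π)) · (25π + 49π) = (25 + 49)/2 = 37.
So Σ_{n ∈ Z} |c_n|^2 = 37.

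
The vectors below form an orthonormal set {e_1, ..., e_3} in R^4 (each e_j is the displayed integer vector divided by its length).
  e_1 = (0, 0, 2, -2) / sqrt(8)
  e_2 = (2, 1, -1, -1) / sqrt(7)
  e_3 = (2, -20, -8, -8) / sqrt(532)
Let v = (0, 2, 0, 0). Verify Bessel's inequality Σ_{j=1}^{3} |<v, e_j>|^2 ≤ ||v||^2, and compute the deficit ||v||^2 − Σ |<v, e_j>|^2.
Σ |<v, e_j>|^2 = 68/19; ||v||^2 = 4; deficit = 8/19

Write each e_j = u_j / sqrt(<u_j, u_j>) where u_j is the displayed integer vector. Then <v, e_j> = <v, u_j> / sqrt(<u_j, u_j>), so |<v, e_j>|^2 = <v, u_j>^2 / <u_j, u_j>.
Coefficients: <v, e_1> = 0/sqrt(8), <v, e_2> = 2/sqrt(7), <v, e_3> = -40/sqrt(532).
Square and sum: Σ |<v, e_j>|^2 = 68/19.
Compute ||v||^2 = v·v = 4.
Deficit = 4 − 68/19 = 8/19 ≥ 0, confirming Bessel's inequality. (The deficit equals ||v − Σ <v,e_j> e_j||^2, the squared distance from v to span{e_j}.)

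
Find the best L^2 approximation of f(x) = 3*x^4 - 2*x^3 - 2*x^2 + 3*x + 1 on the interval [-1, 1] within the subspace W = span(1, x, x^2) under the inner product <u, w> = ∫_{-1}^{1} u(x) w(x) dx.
g(x) = 4*x^2/7 + 9*x/5 + 26/35

The best approximation g ∈ W is the orthogonal projection of f onto W. Writing g = a_0 + a_1 x + a_2 x^2, the coefficients solve the normal equations G · a = b where
  G_{ij} = <φ_i, φ_j> and b_i = <f, φ_i>, with φ_0 = 1, φ_1 = x, φ_2 = x^2.
G =
  [2, 0, 2/3]
  [0, 2/3, 0]
  [2/3, 0, 2/5],
b = (28/15, 6/5, 76/105).
Solving gives a_0 = 26/35, a_1 = 9/5, a_2 = 4/7, so
  g(x) = 4*x^2/7 + 9*x/5 + 26/35.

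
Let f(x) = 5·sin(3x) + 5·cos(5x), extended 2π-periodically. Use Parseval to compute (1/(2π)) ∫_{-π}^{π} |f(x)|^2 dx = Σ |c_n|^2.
Σ |c_n|^2 = 25

Expand |f|^2 and use orthogonality of {sin(nx), cos(mx)} on [-π, π]:
  ∫_{-π}^{π} sin(nx)^2 dx = π, ∫ cos(mx)^2 dx = π, and cross terms integrate to 0.
So ∫_{-π}^{π} f(x)^2 dx = 5^2 · π + 5^2 · π = (25 + 25)π.
Divide by 2π: (25 + 25)/2 = 25.
By Parseval, this equals Σ |c_n|^2.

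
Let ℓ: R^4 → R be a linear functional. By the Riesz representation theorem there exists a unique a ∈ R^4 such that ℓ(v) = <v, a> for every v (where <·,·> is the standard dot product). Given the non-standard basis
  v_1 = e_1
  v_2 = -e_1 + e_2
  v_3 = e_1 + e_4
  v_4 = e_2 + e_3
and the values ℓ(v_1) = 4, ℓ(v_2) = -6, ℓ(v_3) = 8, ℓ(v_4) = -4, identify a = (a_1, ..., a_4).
a = (4, -2, -2, 4)

Write a = (a_1, ..., a_4) in the standard basis. For each basis vector v_i, ℓ(v_i) = <v_i, a> is a linear equation in the a_j's. Collect the n equations into a matrix system V a = ℓ, where row i of V is v_i (expressed in the standard basis). Since V is invertible (lower-triangular with 1s on the diagonal, up to permutation), solve by back-substitution:
  V =
[[1, 0, 0, 0],
 [-1, 1, 0, 0],
 [1, 0, 0, 1],
 [0, 1, 1, 0]]
  V a = (4, -6, 8, -4)
Solving gives a = (4, -2, -2, 4).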